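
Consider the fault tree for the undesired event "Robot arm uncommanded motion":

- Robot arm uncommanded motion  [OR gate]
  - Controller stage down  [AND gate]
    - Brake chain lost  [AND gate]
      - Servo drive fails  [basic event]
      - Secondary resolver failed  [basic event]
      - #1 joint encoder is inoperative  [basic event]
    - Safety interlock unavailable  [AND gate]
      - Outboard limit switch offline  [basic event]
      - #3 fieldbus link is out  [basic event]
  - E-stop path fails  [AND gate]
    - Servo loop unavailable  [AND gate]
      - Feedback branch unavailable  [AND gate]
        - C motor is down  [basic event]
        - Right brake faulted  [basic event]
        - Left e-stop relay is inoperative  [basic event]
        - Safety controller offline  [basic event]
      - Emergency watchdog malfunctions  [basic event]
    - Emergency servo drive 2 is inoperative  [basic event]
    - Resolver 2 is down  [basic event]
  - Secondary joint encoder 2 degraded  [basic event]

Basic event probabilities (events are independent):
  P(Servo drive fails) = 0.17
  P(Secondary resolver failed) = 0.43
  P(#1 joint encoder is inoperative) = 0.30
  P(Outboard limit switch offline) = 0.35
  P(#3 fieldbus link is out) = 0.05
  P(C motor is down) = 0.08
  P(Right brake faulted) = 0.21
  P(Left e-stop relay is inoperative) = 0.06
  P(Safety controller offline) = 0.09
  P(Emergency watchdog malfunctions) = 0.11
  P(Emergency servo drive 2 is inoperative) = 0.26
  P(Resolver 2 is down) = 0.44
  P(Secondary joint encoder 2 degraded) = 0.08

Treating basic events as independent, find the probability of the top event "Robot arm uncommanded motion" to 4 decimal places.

P(Brake chain lost) [AND] = 0.17 × 0.43 × 0.30 = 0.021930
P(Safety interlock unavailable) [AND] = 0.35 × 0.05 = 0.017500
P(Controller stage down) [AND] = 0.021930 × 0.017500 = 0.000384
P(Feedback branch unavailable) [AND] = 0.08 × 0.21 × 0.06 × 0.09 = 0.000091
P(Servo loop unavailable) [AND] = 0.000091 × 0.11 = 0.000010
P(E-stop path fails) [AND] = 0.000010 × 0.26 × 0.44 = 0.000001
P(Robot arm uncommanded motion) [OR] = 1 − (1−0.000384) × (1−0.000001) × (1−0.08) = 0.080354
Rounded to 4 decimal places: P(Robot arm uncommanded motion) ≈ 0.0804.

0.0804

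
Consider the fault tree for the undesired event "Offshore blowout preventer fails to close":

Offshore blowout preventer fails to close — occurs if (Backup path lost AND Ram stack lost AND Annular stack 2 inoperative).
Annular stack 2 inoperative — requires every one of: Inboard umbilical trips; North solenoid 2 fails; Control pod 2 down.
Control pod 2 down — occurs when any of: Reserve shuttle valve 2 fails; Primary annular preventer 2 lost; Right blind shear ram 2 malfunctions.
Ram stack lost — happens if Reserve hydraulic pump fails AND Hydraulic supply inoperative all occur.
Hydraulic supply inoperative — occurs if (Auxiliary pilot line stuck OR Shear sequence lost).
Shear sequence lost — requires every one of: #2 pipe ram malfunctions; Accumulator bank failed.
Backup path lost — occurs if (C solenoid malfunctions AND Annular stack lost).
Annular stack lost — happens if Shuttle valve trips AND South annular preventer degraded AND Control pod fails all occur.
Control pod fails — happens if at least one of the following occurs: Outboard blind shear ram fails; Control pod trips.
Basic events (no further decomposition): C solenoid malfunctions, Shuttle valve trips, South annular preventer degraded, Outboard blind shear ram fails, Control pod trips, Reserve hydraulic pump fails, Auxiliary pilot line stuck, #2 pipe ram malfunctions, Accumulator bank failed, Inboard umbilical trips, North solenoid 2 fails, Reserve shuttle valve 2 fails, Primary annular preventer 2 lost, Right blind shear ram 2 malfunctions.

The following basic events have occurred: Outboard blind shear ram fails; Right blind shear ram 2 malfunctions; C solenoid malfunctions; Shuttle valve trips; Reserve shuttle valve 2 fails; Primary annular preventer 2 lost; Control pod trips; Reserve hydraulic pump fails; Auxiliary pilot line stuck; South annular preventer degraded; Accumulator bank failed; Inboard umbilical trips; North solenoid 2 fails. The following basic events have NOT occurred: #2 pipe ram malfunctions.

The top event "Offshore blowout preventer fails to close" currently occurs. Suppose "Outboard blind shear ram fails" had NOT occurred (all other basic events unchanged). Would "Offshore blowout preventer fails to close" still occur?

Counterfactual: set "Outboard blind shear ram fails" to not occurred.
Control pod fails [OR]: Outboard blind shear ram fails=not, Control pod trips=occurs → at least one input occurs → occurs.
Annular stack lost [AND]: Shuttle valve trips=occurs, South annular preventer degraded=occurs, Control pod fails=occurs → all inputs occur → occurs.
Backup path lost [AND]: C solenoid malfunctions=occurs, Annular stack lost=occurs → all inputs occur → occurs.
Shear sequence lost [AND]: #2 pipe ram malfunctions=not, Accumulator bank failed=occurs → not all inputs occur → does not occur.
Hydraulic supply inoperative [OR]: Auxiliary pilot line stuck=occurs, Shear sequence lost=not → at least one input occurs → occurs.
Ram stack lost [AND]: Reserve hydraulic pump fails=occurs, Hydraulic supply inoperative=occurs → all inputs occur → occurs.
Control pod 2 down [OR]: Reserve shuttle valve 2 fails=occurs, Primary annular preventer 2 lost=occurs, Right blind shear ram 2 malfunctions=occurs → at least one input occurs → occurs.
Annular stack 2 inoperative [AND]: Inboard umbilical trips=occurs, North solenoid 2 fails=occurs, Control pod 2 down=occurs → all inputs occur → occurs.
Offshore blowout preventer fails to close [AND]: Backup path lost=occurs, Ram stack lost=occurs, Annular stack 2 inoperative=occurs → all inputs occur → occurs.

Yes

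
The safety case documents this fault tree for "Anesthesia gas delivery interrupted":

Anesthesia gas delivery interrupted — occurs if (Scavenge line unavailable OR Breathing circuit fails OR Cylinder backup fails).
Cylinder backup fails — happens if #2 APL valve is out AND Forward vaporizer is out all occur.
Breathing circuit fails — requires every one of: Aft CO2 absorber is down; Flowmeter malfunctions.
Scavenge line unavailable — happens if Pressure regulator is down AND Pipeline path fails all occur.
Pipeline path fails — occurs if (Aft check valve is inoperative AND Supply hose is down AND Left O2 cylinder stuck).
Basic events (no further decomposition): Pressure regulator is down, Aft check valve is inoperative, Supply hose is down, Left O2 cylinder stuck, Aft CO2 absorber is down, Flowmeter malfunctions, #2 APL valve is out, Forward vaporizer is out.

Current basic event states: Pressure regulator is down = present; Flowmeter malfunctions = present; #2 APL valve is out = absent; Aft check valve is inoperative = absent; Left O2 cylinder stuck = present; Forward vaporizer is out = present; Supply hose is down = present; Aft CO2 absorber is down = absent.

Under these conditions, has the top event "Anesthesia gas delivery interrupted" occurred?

No

Pipeline path fails [AND]: Aft check valve is inoperative=not, Supply hose is down=occurs, Left O2 cylinder stuck=occurs → not all inputs occur → does not occur.
Scavenge line unavailable [AND]: Pressure regulator is down=occurs, Pipeline path fails=not → not all inputs occur → does not occur.
Breathing circuit fails [AND]: Aft CO2 absorber is down=not, Flowmeter malfunctions=occurs → not all inputs occur → does not occur.
Cylinder backup fails [AND]: #2 APL valve is out=not, Forward vaporizer is out=occurs → not all inputs occur → does not occur.
Anesthesia gas delivery interrupted [OR]: Scavenge line unavailable=not, Breathing circuit fails=not, Cylinder backup fails=not → no input occurs → does not occur.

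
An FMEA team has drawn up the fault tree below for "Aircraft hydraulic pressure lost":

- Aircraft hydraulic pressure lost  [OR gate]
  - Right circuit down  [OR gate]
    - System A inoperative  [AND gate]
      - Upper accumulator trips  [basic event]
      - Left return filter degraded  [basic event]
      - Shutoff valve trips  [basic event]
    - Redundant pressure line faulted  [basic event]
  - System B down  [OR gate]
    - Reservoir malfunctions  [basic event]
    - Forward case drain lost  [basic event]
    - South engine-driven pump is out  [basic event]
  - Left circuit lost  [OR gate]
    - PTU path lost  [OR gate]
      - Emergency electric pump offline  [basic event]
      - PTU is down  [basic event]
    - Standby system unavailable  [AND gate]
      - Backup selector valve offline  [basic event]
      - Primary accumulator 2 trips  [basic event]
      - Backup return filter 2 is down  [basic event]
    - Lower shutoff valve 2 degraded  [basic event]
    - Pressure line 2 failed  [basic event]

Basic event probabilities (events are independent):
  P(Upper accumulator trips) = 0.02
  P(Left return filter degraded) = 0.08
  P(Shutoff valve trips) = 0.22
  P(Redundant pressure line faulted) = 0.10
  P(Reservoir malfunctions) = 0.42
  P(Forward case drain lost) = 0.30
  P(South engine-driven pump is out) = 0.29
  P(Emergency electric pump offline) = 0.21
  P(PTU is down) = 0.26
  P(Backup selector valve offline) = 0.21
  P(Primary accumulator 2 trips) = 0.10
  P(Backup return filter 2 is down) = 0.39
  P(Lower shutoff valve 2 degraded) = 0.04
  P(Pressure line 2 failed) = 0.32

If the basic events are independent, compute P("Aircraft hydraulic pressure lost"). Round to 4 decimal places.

P(System A inoperative) [AND] = 0.02 × 0.08 × 0.22 = 0.000352
P(Right circuit down) [OR] = 1 − (1−0.000352) × (1−0.10) = 0.100317
P(System B down) [OR] = 1 − (1−0.42) × (1−0.30) × (1−0.29) = 0.711740
P(PTU path lost) [OR] = 1 − (1−0.21) × (1−0.26) = 0.415400
P(Standby system unavailable) [AND] = 0.21 × 0.10 × 0.39 = 0.008190
P(Left circuit lost) [OR] = 1 − (1−0.415400) × (1−0.008190) × (1−0.04) × (1−0.32) = 0.621499
P(Aircraft hydraulic pressure lost) [OR] = 1 − (1−0.100317) × (1−0.711740) × (1−0.621499) = 0.901839
Rounded to 4 decimal places: P(Aircraft hydraulic pressure lost) ≈ 0.9018.

0.9018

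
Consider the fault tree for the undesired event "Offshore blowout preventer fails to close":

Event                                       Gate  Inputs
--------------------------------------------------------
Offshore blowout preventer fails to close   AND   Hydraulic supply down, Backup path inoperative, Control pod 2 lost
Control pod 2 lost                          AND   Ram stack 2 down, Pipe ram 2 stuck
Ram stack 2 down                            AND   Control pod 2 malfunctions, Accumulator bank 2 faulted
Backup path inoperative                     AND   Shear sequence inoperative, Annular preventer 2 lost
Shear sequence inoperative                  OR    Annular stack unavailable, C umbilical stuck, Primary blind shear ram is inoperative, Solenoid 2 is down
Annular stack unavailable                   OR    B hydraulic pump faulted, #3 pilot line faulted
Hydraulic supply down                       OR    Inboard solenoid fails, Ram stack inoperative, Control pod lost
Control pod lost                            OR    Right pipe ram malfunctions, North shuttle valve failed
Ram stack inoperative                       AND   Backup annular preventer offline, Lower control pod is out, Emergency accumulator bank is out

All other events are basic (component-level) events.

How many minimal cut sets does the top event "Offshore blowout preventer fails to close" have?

Ram stack inoperative [AND]: one cut set from each child combined → 1 × 1 × 1 = 1 cut set(s).
Control pod lost [OR]: union of children's cut sets → 2 cut set(s).
Hydraulic supply down [OR]: union of children's cut sets → 4 cut set(s).
Annular stack unavailable [OR]: union of children's cut sets → 2 cut set(s).
Shear sequence inoperative [OR]: union of children's cut sets → 5 cut set(s).
Backup path inoperative [AND]: one cut set from each child combined → 5 × 1 = 5 cut set(s).
Ram stack 2 down [AND]: one cut set from each child combined → 1 × 1 = 1 cut set(s).
Control pod 2 lost [AND]: one cut set from each child combined → 1 × 1 = 1 cut set(s).
Offshore blowout preventer fails to close [AND]: one cut set from each child combined → 4 × 5 × 1 = 20 cut set(s).

20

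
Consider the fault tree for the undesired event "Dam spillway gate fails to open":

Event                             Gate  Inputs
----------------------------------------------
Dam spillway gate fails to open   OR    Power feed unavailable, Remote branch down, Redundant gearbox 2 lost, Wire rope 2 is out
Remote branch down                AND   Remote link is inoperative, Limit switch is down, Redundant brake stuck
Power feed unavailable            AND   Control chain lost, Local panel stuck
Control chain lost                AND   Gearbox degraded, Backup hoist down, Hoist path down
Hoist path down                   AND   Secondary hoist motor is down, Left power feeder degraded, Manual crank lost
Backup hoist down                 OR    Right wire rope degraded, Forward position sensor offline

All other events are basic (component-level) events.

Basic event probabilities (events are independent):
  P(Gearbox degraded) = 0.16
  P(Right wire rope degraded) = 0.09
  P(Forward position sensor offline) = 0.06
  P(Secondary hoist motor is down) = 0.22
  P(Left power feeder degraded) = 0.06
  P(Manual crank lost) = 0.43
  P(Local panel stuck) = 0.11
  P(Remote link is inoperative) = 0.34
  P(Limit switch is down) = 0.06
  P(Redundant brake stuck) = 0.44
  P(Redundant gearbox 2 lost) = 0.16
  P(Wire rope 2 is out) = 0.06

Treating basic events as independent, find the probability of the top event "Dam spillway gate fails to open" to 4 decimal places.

0.2175

P(Backup hoist down) [OR] = 1 − (1−0.09) × (1−0.06) = 0.144600
P(Hoist path down) [AND] = 0.22 × 0.06 × 0.43 = 0.005676
P(Control chain lost) [AND] = 0.16 × 0.144600 × 0.005676 = 0.000131
P(Power feed unavailable) [AND] = 0.000131 × 0.11 = 0.000014
P(Remote branch down) [AND] = 0.34 × 0.06 × 0.44 = 0.008976
P(Dam spillway gate fails to open) [OR] = 1 − (1−0.000014) × (1−0.008976) × (1−0.16) × (1−0.06) = 0.217498
Rounded to 4 decimal places: P(Dam spillway gate fails to open) ≈ 0.2175.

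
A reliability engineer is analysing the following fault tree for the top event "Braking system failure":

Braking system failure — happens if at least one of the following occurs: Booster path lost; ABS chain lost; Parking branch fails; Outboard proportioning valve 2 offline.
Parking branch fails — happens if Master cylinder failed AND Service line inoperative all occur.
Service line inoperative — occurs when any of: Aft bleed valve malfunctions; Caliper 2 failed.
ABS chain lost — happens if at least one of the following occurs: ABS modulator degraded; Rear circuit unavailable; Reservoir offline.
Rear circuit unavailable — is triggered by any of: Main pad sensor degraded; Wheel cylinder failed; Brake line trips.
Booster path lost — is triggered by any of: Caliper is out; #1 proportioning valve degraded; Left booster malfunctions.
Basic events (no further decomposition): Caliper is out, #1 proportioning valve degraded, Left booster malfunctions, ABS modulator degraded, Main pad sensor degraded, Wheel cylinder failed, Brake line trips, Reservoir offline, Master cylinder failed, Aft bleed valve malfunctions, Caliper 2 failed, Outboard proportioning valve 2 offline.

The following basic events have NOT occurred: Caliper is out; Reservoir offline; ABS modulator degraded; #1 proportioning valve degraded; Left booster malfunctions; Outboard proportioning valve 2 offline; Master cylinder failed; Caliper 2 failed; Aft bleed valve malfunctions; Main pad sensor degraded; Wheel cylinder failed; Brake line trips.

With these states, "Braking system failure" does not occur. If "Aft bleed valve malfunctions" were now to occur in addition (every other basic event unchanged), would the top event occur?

No

Counterfactual: set "Aft bleed valve malfunctions" to occurred.
Booster path lost [OR]: Caliper is out=not, #1 proportioning valve degraded=not, Left booster malfunctions=not → no input occurs → does not occur.
Rear circuit unavailable [OR]: Main pad sensor degraded=not, Wheel cylinder failed=not, Brake line trips=not → no input occurs → does not occur.
ABS chain lost [OR]: ABS modulator degraded=not, Rear circuit unavailable=not, Reservoir offline=not → no input occurs → does not occur.
Service line inoperative [OR]: Aft bleed valve malfunctions=occurs, Caliper 2 failed=not → at least one input occurs → occurs.
Parking branch fails [AND]: Master cylinder failed=not, Service line inoperative=occurs → not all inputs occur → does not occur.
Braking system failure [OR]: Booster path lost=not, ABS chain lost=not, Parking branch fails=not, Outboard proportioning valve 2 offline=not → no input occurs → does not occur.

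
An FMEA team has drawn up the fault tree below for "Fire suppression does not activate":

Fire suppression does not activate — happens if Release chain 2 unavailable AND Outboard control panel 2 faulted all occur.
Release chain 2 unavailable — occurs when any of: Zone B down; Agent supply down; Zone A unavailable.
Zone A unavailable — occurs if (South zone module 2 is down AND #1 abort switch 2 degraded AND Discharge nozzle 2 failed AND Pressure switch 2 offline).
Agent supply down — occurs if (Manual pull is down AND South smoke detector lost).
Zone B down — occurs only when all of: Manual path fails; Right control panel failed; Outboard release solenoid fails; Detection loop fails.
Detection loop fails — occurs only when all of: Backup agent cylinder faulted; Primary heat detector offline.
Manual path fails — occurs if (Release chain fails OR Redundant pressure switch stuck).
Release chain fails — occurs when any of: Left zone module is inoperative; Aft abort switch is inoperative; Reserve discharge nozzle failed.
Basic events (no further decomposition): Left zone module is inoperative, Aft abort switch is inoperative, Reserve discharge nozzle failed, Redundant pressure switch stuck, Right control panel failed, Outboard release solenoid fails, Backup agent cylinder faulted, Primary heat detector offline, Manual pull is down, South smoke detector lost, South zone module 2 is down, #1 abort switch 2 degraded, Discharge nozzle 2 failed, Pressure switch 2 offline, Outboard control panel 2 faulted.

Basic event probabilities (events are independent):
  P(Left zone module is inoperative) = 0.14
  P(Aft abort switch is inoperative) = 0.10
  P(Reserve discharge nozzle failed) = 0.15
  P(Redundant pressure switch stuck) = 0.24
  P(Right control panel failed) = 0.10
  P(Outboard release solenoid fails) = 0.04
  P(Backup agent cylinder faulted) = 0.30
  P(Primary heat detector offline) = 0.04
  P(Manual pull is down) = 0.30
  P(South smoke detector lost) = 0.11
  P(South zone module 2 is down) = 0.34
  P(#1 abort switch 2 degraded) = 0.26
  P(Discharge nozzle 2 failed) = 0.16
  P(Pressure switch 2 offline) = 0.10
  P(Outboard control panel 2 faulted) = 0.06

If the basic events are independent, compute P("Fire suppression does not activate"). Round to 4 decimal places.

0.0021

P(Release chain fails) [OR] = 1 − (1−0.14) × (1−0.10) × (1−0.15) = 0.342100
P(Manual path fails) [OR] = 1 − (1−0.342100) × (1−0.24) = 0.499996
P(Detection loop fails) [AND] = 0.30 × 0.04 = 0.012000
P(Zone B down) [AND] = 0.499996 × 0.10 × 0.04 × 0.012000 = 0.000024
P(Agent supply down) [AND] = 0.30 × 0.11 = 0.033000
P(Zone A unavailable) [AND] = 0.34 × 0.26 × 0.16 × 0.10 = 0.001414
P(Release chain 2 unavailable) [OR] = 1 − (1−0.000024) × (1−0.033000) × (1−0.001414) = 0.034391
P(Fire suppression does not activate) [AND] = 0.034391 × 0.06 = 0.002063
Rounded to 4 decimal places: P(Fire suppression does not activate) ≈ 0.0021.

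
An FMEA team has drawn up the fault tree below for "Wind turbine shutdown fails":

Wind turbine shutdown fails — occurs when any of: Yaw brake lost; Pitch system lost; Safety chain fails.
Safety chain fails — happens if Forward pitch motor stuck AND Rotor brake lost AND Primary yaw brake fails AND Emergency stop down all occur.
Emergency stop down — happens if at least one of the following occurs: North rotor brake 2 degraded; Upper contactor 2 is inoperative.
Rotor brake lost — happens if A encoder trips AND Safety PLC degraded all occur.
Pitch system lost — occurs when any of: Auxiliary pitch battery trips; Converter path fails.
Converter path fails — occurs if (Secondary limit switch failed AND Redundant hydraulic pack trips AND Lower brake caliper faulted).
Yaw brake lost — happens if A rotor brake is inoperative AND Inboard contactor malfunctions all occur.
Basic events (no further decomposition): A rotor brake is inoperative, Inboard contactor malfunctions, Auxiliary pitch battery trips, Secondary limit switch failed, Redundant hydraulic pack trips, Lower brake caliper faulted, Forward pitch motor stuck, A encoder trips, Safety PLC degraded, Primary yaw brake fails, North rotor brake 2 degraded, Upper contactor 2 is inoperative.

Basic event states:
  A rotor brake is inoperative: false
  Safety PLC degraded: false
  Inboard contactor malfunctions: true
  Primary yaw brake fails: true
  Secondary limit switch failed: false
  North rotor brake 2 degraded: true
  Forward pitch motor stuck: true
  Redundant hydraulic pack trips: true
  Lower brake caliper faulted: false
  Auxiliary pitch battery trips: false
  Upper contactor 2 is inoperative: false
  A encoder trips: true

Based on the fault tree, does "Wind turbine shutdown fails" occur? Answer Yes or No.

No

Yaw brake lost [AND]: A rotor brake is inoperative=not, Inboard contactor malfunctions=occurs → not all inputs occur → does not occur.
Converter path fails [AND]: Secondary limit switch failed=not, Redundant hydraulic pack trips=occurs, Lower brake caliper faulted=not → not all inputs occur → does not occur.
Pitch system lost [OR]: Auxiliary pitch battery trips=not, Converter path fails=not → no input occurs → does not occur.
Rotor brake lost [AND]: A encoder trips=occurs, Safety PLC degraded=not → not all inputs occur → does not occur.
Emergency stop down [OR]: North rotor brake 2 degraded=occurs, Upper contactor 2 is inoperative=not → at least one input occurs → occurs.
Safety chain fails [AND]: Forward pitch motor stuck=occurs, Rotor brake lost=not, Primary yaw brake fails=occurs, Emergency stop down=occurs → not all inputs occur → does not occur.
Wind turbine shutdown fails [OR]: Yaw brake lost=not, Pitch system lost=not, Safety chain fails=not → no input occurs → does not occur.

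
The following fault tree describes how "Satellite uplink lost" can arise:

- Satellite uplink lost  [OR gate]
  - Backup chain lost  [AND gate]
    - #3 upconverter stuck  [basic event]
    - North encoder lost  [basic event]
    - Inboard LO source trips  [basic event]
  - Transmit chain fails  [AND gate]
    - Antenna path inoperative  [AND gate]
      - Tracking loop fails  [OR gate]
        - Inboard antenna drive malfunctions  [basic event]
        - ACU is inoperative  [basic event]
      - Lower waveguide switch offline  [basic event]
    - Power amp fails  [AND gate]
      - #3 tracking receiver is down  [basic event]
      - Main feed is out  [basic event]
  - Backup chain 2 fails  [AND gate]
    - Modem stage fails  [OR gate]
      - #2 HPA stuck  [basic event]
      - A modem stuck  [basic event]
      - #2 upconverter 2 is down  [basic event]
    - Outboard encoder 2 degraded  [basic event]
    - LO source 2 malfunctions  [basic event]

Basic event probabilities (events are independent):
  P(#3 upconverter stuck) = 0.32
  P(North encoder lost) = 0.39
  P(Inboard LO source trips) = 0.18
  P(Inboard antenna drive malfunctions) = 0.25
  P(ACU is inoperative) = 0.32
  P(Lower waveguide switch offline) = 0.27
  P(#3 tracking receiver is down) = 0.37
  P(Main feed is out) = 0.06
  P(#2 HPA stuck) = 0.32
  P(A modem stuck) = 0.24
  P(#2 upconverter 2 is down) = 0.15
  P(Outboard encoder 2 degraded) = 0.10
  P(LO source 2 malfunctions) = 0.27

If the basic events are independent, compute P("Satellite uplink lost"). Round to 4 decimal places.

0.0401

P(Backup chain lost) [AND] = 0.32 × 0.39 × 0.18 = 0.022464
P(Tracking loop fails) [OR] = 1 − (1−0.25) × (1−0.32) = 0.490000
P(Antenna path inoperative) [AND] = 0.490000 × 0.27 = 0.132300
P(Power amp fails) [AND] = 0.37 × 0.06 = 0.022200
P(Transmit chain fails) [AND] = 0.132300 × 0.022200 = 0.002937
P(Modem stage fails) [OR] = 1 − (1−0.32) × (1−0.24) × (1−0.15) = 0.560720
P(Backup chain 2 fails) [AND] = 0.560720 × 0.10 × 0.27 = 0.015139
P(Satellite uplink lost) [OR] = 1 − (1−0.022464) × (1−0.002937) × (1−0.015139) = 0.040090
Rounded to 4 decimal places: P(Satellite uplink lost) ≈ 0.0401.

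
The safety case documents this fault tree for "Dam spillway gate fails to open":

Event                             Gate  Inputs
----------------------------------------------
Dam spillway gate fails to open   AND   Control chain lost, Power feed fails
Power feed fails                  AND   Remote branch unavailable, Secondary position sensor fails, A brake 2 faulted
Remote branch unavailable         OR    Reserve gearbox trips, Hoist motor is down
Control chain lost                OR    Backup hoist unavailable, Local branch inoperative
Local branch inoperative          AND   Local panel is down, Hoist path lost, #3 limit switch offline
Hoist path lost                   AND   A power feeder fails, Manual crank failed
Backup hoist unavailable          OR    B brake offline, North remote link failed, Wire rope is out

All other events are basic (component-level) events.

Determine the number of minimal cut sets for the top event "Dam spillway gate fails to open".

Backup hoist unavailable [OR]: union of children's cut sets → 3 cut set(s).
Hoist path lost [AND]: one cut set from each child combined → 1 × 1 = 1 cut set(s).
Local branch inoperative [AND]: one cut set from each child combined → 1 × 1 × 1 = 1 cut set(s).
Control chain lost [OR]: union of children's cut sets → 4 cut set(s).
Remote branch unavailable [OR]: union of children's cut sets → 2 cut set(s).
Power feed fails [AND]: one cut set from each child combined → 2 × 1 × 1 = 2 cut set(s).
Dam spillway gate fails to open [AND]: one cut set from each child combined → 4 × 2 = 8 cut set(s).
Minimal cut sets: {A brake 2 faulted, B brake offline, Reserve gearbox trips, Secondary position sensor fails}; {A brake 2 faulted, B brake offline, Hoist motor is down, Secondary position sensor fails}; {A brake 2 faulted, North remote link failed, Reserve gearbox trips, Secondary position sensor fails}; {A brake 2 faulted, Hoist motor is down, North remote link failed, Secondary position sensor fails}; {A brake 2 faulted, Reserve gearbox trips, Secondary position sensor fails, Wire rope is out}; {A brake 2 faulted, Hoist motor is down, Secondary position sensor fails, Wire rope is out}; {#3 limit switch offline, A brake 2 faulted, A power feeder fails, Local panel is down, Manual crank failed, Reserve gearbox trips, Secondary position sensor fails}; {#3 limit switch offline, A brake 2 faulted, A power feeder fails, Hoist motor is down, Local panel is down, Manual crank failed, Secondary position sensor fails}.

8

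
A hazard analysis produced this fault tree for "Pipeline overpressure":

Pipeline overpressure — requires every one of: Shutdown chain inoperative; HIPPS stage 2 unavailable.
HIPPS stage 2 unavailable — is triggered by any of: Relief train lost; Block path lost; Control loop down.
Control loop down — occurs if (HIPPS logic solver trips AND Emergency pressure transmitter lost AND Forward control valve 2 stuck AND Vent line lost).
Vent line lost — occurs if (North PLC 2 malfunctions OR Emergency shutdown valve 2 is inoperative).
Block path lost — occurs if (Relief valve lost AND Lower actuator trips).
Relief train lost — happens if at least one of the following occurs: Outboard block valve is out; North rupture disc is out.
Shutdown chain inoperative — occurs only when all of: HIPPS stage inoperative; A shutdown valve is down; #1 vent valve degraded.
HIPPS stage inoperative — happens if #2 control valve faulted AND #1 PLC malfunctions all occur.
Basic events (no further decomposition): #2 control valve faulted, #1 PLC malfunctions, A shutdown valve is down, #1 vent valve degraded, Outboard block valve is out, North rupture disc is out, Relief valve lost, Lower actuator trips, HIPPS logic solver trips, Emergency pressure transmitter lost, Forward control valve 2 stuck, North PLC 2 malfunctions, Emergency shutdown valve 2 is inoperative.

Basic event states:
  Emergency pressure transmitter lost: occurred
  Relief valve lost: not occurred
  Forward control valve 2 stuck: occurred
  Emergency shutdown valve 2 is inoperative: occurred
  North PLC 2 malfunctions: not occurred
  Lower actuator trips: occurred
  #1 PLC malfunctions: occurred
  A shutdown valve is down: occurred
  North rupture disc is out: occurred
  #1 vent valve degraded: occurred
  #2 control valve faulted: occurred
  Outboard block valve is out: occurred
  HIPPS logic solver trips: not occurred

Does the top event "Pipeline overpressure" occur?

HIPPS stage inoperative [AND]: #2 control valve faulted=occurs, #1 PLC malfunctions=occurs → all inputs occur → occurs.
Shutdown chain inoperative [AND]: HIPPS stage inoperative=occurs, A shutdown valve is down=occurs, #1 vent valve degraded=occurs → all inputs occur → occurs.
Relief train lost [OR]: Outboard block valve is out=occurs, North rupture disc is out=occurs → at least one input occurs → occurs.
Block path lost [AND]: Relief valve lost=not, Lower actuator trips=occurs → not all inputs occur → does not occur.
Vent line lost [OR]: North PLC 2 malfunctions=not, Emergency shutdown valve 2 is inoperative=occurs → at least one input occurs → occurs.
Control loop down [AND]: HIPPS logic solver trips=not, Emergency pressure transmitter lost=occurs, Forward control valve 2 stuck=occurs, Vent line lost=occurs → not all inputs occur → does not occur.
HIPPS stage 2 unavailable [OR]: Relief train lost=occurs, Block path lost=not, Control loop down=not → at least one input occurs → occurs.
Pipeline overpressure [AND]: Shutdown chain inoperative=occurs, HIPPS stage 2 unavailable=occurs → all inputs occur → occurs.

Yes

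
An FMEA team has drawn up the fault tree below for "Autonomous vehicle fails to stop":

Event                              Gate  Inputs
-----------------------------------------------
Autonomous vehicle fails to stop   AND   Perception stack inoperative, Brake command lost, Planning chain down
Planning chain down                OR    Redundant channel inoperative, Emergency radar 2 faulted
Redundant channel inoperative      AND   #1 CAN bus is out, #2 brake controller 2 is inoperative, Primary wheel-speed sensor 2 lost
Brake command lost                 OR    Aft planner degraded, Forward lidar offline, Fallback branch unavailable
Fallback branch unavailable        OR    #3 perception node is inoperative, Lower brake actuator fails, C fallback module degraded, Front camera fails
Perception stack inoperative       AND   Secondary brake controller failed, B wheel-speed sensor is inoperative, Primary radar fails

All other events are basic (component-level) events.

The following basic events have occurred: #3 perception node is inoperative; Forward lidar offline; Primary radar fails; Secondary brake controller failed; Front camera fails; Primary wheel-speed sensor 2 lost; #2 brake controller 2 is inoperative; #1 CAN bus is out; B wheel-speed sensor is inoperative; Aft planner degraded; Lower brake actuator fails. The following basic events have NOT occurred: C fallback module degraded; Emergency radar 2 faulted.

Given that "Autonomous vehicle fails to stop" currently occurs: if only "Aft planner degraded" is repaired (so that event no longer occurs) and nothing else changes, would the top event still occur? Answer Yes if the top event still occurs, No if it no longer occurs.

Yes

Counterfactual: set "Aft planner degraded" to not occurred.
Perception stack inoperative [AND]: Secondary brake controller failed=occurs, B wheel-speed sensor is inoperative=occurs, Primary radar fails=occurs → all inputs occur → occurs.
Fallback branch unavailable [OR]: #3 perception node is inoperative=occurs, Lower brake actuator fails=occurs, C fallback module degraded=not, Front camera fails=occurs → at least one input occurs → occurs.
Brake command lost [OR]: Aft planner degraded=not, Forward lidar offline=occurs, Fallback branch unavailable=occurs → at least one input occurs → occurs.
Redundant channel inoperative [AND]: #1 CAN bus is out=occurs, #2 brake controller 2 is inoperative=occurs, Primary wheel-speed sensor 2 lost=occurs → all inputs occur → occurs.
Planning chain down [OR]: Redundant channel inoperative=occurs, Emergency radar 2 faulted=not → at least one input occurs → occurs.
Autonomous vehicle fails to stop [AND]: Perception stack inoperative=occurs, Brake command lost=occurs, Planning chain down=occurs → all inputs occur → occurs.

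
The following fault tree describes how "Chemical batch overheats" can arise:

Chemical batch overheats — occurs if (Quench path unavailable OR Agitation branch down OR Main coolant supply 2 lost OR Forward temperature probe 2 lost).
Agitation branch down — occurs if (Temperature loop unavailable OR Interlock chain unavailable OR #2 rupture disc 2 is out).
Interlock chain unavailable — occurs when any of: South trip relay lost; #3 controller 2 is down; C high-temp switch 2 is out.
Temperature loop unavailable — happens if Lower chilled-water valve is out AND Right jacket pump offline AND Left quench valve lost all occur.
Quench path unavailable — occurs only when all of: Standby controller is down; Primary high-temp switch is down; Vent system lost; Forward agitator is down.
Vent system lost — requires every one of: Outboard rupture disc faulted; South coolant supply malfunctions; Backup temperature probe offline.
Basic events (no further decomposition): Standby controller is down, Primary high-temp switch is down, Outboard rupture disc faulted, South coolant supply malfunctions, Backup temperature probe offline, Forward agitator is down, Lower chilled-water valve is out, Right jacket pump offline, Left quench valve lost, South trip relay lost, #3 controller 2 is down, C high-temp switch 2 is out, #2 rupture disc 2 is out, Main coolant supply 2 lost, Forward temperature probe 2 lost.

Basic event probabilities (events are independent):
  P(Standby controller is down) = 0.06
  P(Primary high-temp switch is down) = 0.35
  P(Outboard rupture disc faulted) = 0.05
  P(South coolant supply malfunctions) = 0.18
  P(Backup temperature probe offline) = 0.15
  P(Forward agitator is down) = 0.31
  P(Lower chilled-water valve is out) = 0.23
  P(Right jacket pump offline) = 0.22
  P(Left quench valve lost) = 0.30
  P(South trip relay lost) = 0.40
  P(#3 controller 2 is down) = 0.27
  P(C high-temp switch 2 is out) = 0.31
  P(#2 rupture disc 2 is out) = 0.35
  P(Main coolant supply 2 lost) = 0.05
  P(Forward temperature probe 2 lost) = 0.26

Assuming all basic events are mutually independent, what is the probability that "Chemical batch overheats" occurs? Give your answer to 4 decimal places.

P(Vent system lost) [AND] = 0.05 × 0.18 × 0.15 = 0.001350
P(Quench path unavailable) [AND] = 0.06 × 0.35 × 0.001350 × 0.31 = 0.000009
P(Temperature loop unavailable) [AND] = 0.23 × 0.22 × 0.30 = 0.015180
P(Interlock chain unavailable) [OR] = 1 − (1−0.40) × (1−0.27) × (1−0.31) = 0.697780
P(Agitation branch down) [OR] = 1 − (1−0.015180) × (1−0.697780) × (1−0.35) = 0.806539
P(Chemical batch overheats) [OR] = 1 − (1−0.000009) × (1−0.806539) × (1−0.05) × (1−0.26) = 0.863998
Rounded to 4 decimal places: P(Chemical batch overheats) ≈ 0.8640.

0.8640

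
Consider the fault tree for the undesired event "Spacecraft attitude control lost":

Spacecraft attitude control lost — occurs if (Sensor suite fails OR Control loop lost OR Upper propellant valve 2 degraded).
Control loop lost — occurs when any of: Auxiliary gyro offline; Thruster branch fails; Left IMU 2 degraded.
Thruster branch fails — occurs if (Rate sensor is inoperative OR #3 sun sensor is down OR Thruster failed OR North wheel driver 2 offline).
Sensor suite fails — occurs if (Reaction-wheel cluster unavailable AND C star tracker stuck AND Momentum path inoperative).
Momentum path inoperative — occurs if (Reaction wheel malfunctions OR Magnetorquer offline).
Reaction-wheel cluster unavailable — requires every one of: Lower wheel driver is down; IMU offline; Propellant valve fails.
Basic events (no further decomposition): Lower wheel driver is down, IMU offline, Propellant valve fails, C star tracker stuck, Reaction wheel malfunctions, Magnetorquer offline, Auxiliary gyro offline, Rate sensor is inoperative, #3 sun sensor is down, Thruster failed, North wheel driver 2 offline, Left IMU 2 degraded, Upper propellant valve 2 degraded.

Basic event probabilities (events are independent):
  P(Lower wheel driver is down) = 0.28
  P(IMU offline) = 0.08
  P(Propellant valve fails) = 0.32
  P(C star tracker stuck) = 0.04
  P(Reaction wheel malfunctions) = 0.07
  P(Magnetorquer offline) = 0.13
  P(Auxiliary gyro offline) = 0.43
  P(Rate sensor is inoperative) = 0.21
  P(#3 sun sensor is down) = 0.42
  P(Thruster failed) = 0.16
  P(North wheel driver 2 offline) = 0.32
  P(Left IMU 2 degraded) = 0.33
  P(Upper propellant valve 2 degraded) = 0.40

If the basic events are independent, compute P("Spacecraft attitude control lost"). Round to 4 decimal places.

0.9400

P(Reaction-wheel cluster unavailable) [AND] = 0.28 × 0.08 × 0.32 = 0.007168
P(Momentum path inoperative) [OR] = 1 − (1−0.07) × (1−0.13) = 0.190900
P(Sensor suite fails) [AND] = 0.007168 × 0.04 × 0.190900 = 0.000055
P(Thruster branch fails) [OR] = 1 − (1−0.21) × (1−0.42) × (1−0.16) × (1−0.32) = 0.738276
P(Control loop lost) [OR] = 1 − (1−0.43) × (1−0.738276) × (1−0.33) = 0.900048
P(Spacecraft attitude control lost) [OR] = 1 − (1−0.000055) × (1−0.900048) × (1−0.40) = 0.940032
Rounded to 4 decimal places: P(Spacecraft attitude control lost) ≈ 0.9400.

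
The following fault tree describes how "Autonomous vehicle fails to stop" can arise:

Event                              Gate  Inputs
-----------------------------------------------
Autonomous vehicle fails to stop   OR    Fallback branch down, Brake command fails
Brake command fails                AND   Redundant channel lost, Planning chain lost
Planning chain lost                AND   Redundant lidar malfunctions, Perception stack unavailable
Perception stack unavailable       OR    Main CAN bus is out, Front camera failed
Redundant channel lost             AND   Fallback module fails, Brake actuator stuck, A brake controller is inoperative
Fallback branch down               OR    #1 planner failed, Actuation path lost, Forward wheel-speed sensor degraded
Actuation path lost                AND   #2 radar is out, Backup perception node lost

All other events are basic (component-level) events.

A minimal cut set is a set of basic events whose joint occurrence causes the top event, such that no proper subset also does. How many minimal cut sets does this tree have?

Actuation path lost [AND]: one cut set from each child combined → 1 × 1 = 1 cut set(s).
Fallback branch down [OR]: union of children's cut sets → 3 cut set(s).
Redundant channel lost [AND]: one cut set from each child combined → 1 × 1 × 1 = 1 cut set(s).
Perception stack unavailable [OR]: union of children's cut sets → 2 cut set(s).
Planning chain lost [AND]: one cut set from each child combined → 1 × 2 = 2 cut set(s).
Brake command fails [AND]: one cut set from each child combined → 1 × 2 = 2 cut set(s).
Autonomous vehicle fails to stop [OR]: union of children's cut sets → 5 cut set(s).
Minimal cut sets: {#1 planner failed}; {#2 radar is out, Backup perception node lost}; {Forward wheel-speed sensor degraded}; {A brake controller is inoperative, Brake actuator stuck, Fallback module fails, Main CAN bus is out, Redundant lidar malfunctions}; {A brake controller is inoperative, Brake actuator stuck, Fallback module fails, Front camera failed, Redundant lidar malfunctions}.

5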